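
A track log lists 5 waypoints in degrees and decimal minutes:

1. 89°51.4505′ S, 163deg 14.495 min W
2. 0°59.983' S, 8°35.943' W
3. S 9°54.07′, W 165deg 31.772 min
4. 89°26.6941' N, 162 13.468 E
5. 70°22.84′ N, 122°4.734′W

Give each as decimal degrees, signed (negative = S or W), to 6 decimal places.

Point 1:
  φ: 51.4505′ = 0.857508°; total 89.8575083
  S ⇒ negate
  λ: 14.495′ = 0.241583°; total 163.2415833
  W ⇒ negate
Point 2:
  Latitude: 59.983′ = 0.999717°; total 0.9997167
  S → negative
  Lon: 8 + 35.943/60 = 8.5990500
  hemisphere W, so the sign is −
Point 3:
  Lat: 9 + 54.07/60 = 9.9011667
  S → negative
  Lon: 165 + 31.772/60 = 165.5295333
  W → negative
Point 4:
  φ: 26.6941′ = 0.444902°; total 89.4449017
  N ⇒ keep positive
  Longitude: 162 + 13.468/60 = 162.2244667
  E ⇒ keep positive
Point 5:
  φ: 70 + 22.84/60 = 70.3806667
  N → positive
  Lon: 122 + 4.734/60 = 122.0789000
  W ⇒ negate

1. -89.857508, -163.241583
2. -0.999717, -8.599050
3. -9.901167, -165.529533
4. 89.444902, 162.224467
5. 70.380667, -122.078900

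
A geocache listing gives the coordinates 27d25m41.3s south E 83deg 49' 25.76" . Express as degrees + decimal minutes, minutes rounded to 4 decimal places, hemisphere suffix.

φ: seconds/60 = 0.68833; minutes = 25 + 0.68833 = 25.688333
λ: seconds/60 = 0.42933; minutes = 49 + 0.42933 = 49.429333

27° 25.6883′ S, 83° 49.4293′ E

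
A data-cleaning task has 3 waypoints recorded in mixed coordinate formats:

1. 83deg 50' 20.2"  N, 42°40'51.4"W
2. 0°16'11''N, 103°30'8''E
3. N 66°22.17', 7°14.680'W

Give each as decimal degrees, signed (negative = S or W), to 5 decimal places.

1. 83.83894, -42.68094
2. 0.26972, 103.50222
3. 66.36950, -7.24467

Point 1:
  φ: 83° + 50/60 + 20.2/3600 = 83 + 0.833333 + 0.005611 = 83.838944
  N ⇒ keep positive
  λ: 42° + 40/60 + 51.4/3600 = 42 + 0.666667 + 0.014278 = 42.680944
  hemisphere W, so the sign is −
Point 2:
  Lat: 0° + 16/60 + 11/3600 = 0 + 0.266667 + 0.003056 = 0.269722
  N → positive
  Lon: 103° + 30/60 + 8/3600 = 103 + 0.500000 + 0.002222 = 103.502222
  E ⇒ keep positive
Point 3:
  Latitude: 66 + 22.17/60 = 66.369500
  N → positive
  Lon: 14.68′ = 0.244667°; total 7.244667
  W → negative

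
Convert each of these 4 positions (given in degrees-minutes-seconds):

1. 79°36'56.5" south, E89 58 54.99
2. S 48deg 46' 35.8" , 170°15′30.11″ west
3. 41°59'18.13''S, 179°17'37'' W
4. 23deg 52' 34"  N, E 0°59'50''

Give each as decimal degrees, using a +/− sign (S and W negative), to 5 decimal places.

1. -79.61569, 89.98194
2. -48.77661, -170.25836
3. -41.98837, -179.29361
4. 23.87611, 0.99722

Point 1:
  Latitude: 79 + 36/60 + 56.5/3600 = 79.615694
  S ⇒ negate
  λ: 58′ + 54.99″ = 58.91650′; 89 + 58.91650/60 = 89.981942
  E ⇒ keep positive
Point 2:
  Lat: 46′ + 35.8″ = 46.59667′; 48 + 46.59667/60 = 48.776611
  S ⇒ negate
  Lon: 170 + 15/60 + 30.11/3600 = 170.258364
  hemisphere W, so the sign is −
Point 3:
  Latitude: 41 + 59/60 + 18.13/3600 = 41.988369
  S ⇒ negate
  λ: 179 + 17/60 + 37/3600 = 179.293611
  W → negative
Point 4:
  Latitude: 52′ + 34″ = 52.56667′; 23 + 52.56667/60 = 23.876111
  N → positive
  λ: 0° + 59/60 + 50/3600 = 0 + 0.983333 + 0.013889 = 0.997222
  E → positive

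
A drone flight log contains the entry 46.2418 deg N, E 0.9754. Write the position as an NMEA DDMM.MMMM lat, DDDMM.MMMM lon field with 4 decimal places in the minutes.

φ: minutes = (46.241800 − 46) × 60 = 14.508000
λ: 0° + 0.975400 × 60 = 0° 58.524000′

4614.5080,N / 00058.5240,E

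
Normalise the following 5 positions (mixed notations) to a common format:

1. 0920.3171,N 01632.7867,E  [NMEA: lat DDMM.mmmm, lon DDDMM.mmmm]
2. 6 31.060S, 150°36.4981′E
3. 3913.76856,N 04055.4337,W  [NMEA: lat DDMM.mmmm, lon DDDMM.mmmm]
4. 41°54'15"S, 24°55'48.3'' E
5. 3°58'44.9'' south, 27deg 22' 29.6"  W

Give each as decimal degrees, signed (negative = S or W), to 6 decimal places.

Point 1:
  φ: degrees = first 2 digits = 9, minutes = 20.3171; 9 + 20.3171/60 = 9.3386183
  N → positive
  λ: degrees = first 3 digits = 16, minutes = 32.7867; 16 + 32.7867/60 = 16.5464450
  E ⇒ keep positive
Point 2:
  φ: 6 + 31.06/60 = 6.5176667
  S → negative
  Lon: 150 + 36.4981/60 = 150.6083017
  E ⇒ keep positive
Point 3:
  Lat: degrees = first 2 digits = 39, minutes = 13.76856; 39 + 13.76856/60 = 39.2294760
  N ⇒ keep positive
  Longitude: split at 3 digits → 040° and 55.4337′; 40 + 55.4337/60 = 40.9238950
  hemisphere W, so the sign is −
Point 4:
  Lat: 54′ + 15″ = 54.25000′; 41 + 54.25000/60 = 41.9041667
  hemisphere S, so the sign is −
  λ: 24 + 55/60 + 48.3/3600 = 24.9300833
  E → positive
Point 5:
  φ: 3 + 58/60 + 44.9/3600 = 3.9791389
  S → negative
  Longitude: 22′ + 29.6″ = 22.49333′; 27 + 22.49333/60 = 27.3748889
  W → negative

1. 9.338618, 16.546445
2. -6.517667, 150.608302
3. 39.229476, -40.923895
4. -41.904167, 24.930083
5. -3.979139, -27.374889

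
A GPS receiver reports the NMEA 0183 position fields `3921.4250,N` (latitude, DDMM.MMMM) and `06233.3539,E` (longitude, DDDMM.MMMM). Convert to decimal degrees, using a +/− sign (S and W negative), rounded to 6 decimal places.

Latitude: split at 2 digits → 39° and 21.425′; 39 + 21.425/60 = 39.3570833
N → positive
Longitude: split at 3 digits → 062° and 33.3539′; 62 + 33.3539/60 = 62.5558983
E → positive

39.357083, 62.555898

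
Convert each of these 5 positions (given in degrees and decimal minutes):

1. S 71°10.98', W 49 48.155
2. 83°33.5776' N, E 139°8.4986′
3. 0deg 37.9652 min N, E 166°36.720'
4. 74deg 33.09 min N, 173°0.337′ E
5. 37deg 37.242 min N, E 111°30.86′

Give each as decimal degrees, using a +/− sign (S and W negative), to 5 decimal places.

1. -71.18300, -49.80258
2. 83.55963, 139.14164
3. 0.63275, 166.61200
4. 74.55150, 173.00562
5. 37.62070, 111.51433

Point 1:
  Lat: 71 + 10.98/60 = 71.183000
  S ⇒ negate
  λ: 49 + 48.155/60 = 49.802583
  hemisphere W, so the sign is −
Point 2:
  Lat: 83 + 33.5776/60 = 83.559627
  N ⇒ keep positive
  Lon: 8.4986′ = 0.141643°; total 139.141643
  E → positive
Point 3:
  Latitude: 37.9652′ = 0.632753°; total 0.632753
  N → positive
  Longitude: 36.72′ = 0.612000°; total 166.612000
  E → positive
Point 4:
  Latitude: 33.09′ = 0.551500°; total 74.551500
  N ⇒ keep positive
  λ: 173 + 0.337/60 = 173.005617
  E → positive
Point 5:
  Latitude: 37 + 37.242/60 = 37.620700
  N ⇒ keep positive
  Lon: 30.86′ = 0.514333°; total 111.514333
  E → positive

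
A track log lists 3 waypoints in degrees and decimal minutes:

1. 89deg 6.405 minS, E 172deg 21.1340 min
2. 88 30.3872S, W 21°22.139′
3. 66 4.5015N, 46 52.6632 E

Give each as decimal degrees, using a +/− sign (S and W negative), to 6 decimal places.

1. -89.106750, 172.352233
2. -88.506453, -21.368983
3. 66.075025, 46.877720

Point 1:
  Latitude: 89 + 6.405/60 = 89.1067500
  hemisphere S, so the sign is −
  Lon: 172 + 21.134/60 = 172.3522333
  E → positive
Point 2:
  φ: 30.3872′ = 0.506453°; total 88.5064533
  S ⇒ negate
  Lon: 21 + 22.139/60 = 21.3689833
  W → negative
Point 3:
  Latitude: 4.5015′ = 0.075025°; total 66.0750250
  N → positive
  λ: 46 + 52.6632/60 = 46.8777200
  E ⇒ keep positive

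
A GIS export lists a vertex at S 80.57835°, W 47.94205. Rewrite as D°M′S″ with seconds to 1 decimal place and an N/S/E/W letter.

80°34′42.1″ S, 47°56′31.4″ W

φ: whole degrees 80; 34.70100′ → 34′ and 42.060″
Lon: 0.942050 × 60 = 56.52300′ → 56′, remainder × 60 = 31.380″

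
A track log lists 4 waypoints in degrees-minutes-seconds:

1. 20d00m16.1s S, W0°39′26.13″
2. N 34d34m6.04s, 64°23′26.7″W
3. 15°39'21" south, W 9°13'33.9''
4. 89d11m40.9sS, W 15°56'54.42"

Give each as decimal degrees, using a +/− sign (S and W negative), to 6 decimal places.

1. -20.004472, -0.657258
2. 34.568344, -64.390750
3. -15.655833, -9.226083
4. -89.194694, -15.948450

Point 1:
  Lat: 20 + 0/60 + 16.1/3600 = 20.0044722
  S ⇒ negate
  λ: 0 + 39/60 + 26.13/3600 = 0.6572583
  W → negative
Point 2:
  Lat: 34′ + 6.04″ = 34.10067′; 34 + 34.10067/60 = 34.5683444
  N → positive
  Lon: 23′ + 26.7″ = 23.44500′; 64 + 23.44500/60 = 64.3907500
  W → negative
Point 3:
  Lat: 15 + 39/60 + 21/3600 = 15.6558333
  S → negative
  Lon: 9 + 13/60 + 33.9/3600 = 9.2260833
  hemisphere W, so the sign is −
Point 4:
  Lat: 89 + 11/60 + 40.9/3600 = 89.1946944
  hemisphere S, so the sign is −
  λ: 15° + 56/60 + 54.42/3600 = 15 + 0.933333 + 0.015117 = 15.9484500
  W ⇒ negate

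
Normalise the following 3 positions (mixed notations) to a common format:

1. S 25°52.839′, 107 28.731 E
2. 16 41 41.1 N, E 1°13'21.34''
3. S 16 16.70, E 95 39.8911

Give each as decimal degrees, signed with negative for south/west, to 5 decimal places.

Point 1:
  Lat: 25 + 52.839/60 = 25.880650
  S ⇒ negate
  Lon: 28.731′ = 0.478850°; total 107.478850
  E → positive
Point 2:
  Latitude: 16° + 41/60 + 41.1/3600 = 16 + 0.683333 + 0.011417 = 16.694750
  N → positive
  λ: 1 + 13/60 + 21.34/3600 = 1.222594
  E → positive
Point 3:
  φ: 16.7′ = 0.278333°; total 16.278333
  hemisphere S, so the sign is −
  λ: 39.8911′ = 0.664852°; total 95.664852
  E ⇒ keep positive

1. -25.88065, 107.47885
2. 16.69475, 1.22259
3. -16.27833, 95.66485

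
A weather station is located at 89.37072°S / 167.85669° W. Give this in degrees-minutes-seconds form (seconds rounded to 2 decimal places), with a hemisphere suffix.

89°22′14.59″ S, 167°51′24.08″ W

Latitude: whole degrees 89; 22.24320′ → 22′ and 14.5920″
λ: 0.856690° → 51.40140′; 0.40140 × 60 = 24.0840″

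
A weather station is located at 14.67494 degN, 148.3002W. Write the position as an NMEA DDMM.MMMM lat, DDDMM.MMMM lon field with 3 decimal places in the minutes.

1440.496,N / 14818.012,W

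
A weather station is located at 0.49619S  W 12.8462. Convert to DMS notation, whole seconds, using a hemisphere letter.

Lat: 0.496190 × 60 = 29.77140′ → 29′, remainder × 60 = 46.28″
Lon: 0.846200° → 50.77200′; 0.77200 × 60 = 46.32″

0°29′46″ S, 12°50′46″ W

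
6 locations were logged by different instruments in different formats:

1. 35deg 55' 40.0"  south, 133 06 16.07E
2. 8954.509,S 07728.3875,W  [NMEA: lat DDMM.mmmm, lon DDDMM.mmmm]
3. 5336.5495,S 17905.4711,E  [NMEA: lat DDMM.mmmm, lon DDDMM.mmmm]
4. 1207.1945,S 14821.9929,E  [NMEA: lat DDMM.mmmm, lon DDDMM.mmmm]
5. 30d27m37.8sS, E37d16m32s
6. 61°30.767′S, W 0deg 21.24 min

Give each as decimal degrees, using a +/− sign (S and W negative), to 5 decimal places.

Point 1:
  Lat: 55′ + 40″ = 55.66667′; 35 + 55.66667/60 = 35.927778
  S → negative
  Lon: 6′ + 16.07″ = 6.26783′; 133 + 6.26783/60 = 133.104464
  E ⇒ keep positive
Point 2:
  φ: split at 2 digits → 89° and 54.509′; 89 + 54.509/60 = 89.908483
  hemisphere S, so the sign is −
  Longitude: split at 3 digits → 077° and 28.3875′; 77 + 28.3875/60 = 77.473125
  W ⇒ negate
Point 3:
  Latitude: split at 2 digits → 53° and 36.5495′; 53 + 36.5495/60 = 53.609158
  hemisphere S, so the sign is −
  Longitude: split at 3 digits → 179° and 5.4711′; 179 + 5.4711/60 = 179.091185
  E ⇒ keep positive
Point 4:
  Lat: split at 2 digits → 12° and 7.1945′; 12 + 7.1945/60 = 12.119908
  hemisphere S, so the sign is −
  λ: split at 3 digits → 148° and 21.9929′; 148 + 21.9929/60 = 148.366548
  E ⇒ keep positive
Point 5:
  φ: 27′ + 37.8″ = 27.63000′; 30 + 27.63000/60 = 30.460500
  hemisphere S, so the sign is −
  λ: 37° + 16/60 + 32/3600 = 37 + 0.266667 + 0.008889 = 37.275556
  E ⇒ keep positive
Point 6:
  φ: 30.767′ = 0.512783°; total 61.512783
  hemisphere S, so the sign is −
  λ: 21.24′ = 0.354000°; total 0.354000
  W → negative

1. -35.92778, 133.10446
2. -89.90848, -77.47313
3. -53.60916, 179.09119
4. -12.11991, 148.36655
5. -30.46050, 37.27556
6. -61.51278, -0.35400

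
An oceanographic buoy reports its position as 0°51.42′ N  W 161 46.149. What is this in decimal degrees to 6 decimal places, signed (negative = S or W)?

0.857000, -161.769150

Latitude: 0 + 51.42/60 = 0.8570000
N → positive
Lon: 46.149′ = 0.769150°; total 161.7691500
hemisphere W, so the sign is −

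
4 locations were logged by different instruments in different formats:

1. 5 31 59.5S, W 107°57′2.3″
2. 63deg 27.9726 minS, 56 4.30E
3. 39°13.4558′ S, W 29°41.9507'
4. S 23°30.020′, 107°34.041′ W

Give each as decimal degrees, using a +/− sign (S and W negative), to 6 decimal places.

1. -5.533194, -107.950639
2. -63.466210, 56.071667
3. -39.224263, -29.699178
4. -23.500333, -107.567350

Point 1:
  Lat: 5° + 31/60 + 59.5/3600 = 5 + 0.516667 + 0.016528 = 5.5331944
  S → negative
  Lon: 107° + 57/60 + 2.3/3600 = 107 + 0.950000 + 0.000639 = 107.9506389
  W ⇒ negate
Point 2:
  φ: 63 + 27.9726/60 = 63.4662100
  S → negative
  Longitude: 56 + 4.3/60 = 56.0716667
  E → positive
Point 3:
  Lat: 13.4558′ = 0.224263°; total 39.2242633
  S → negative
  λ: 41.9507′ = 0.699178°; total 29.6991783
  W ⇒ negate
Point 4:
  Latitude: 30.02′ = 0.500333°; total 23.5003333
  S → negative
  λ: 34.041′ = 0.567350°; total 107.5673500
  W → negative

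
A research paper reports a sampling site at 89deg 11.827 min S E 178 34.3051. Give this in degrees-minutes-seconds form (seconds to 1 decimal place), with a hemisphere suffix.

89°11′49.6″ S, 178°34′18.3″ E

φ: fractional minutes 0.82700 × 60 = 49.620″
λ: 34.30510′ → 34′ and 0.30510 × 60 = 18.306″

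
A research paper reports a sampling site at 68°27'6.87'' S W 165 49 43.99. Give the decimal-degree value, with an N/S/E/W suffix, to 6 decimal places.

Lat: 27′ + 6.87″ = 27.11450′; 68 + 27.11450/60 = 68.4519083
Lon: 165 + 49/60 + 43.99/3600 = 165.8288861

68.451908° S, 165.828886° W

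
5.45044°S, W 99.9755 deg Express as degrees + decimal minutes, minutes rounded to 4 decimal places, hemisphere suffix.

5° 27.0264′ S, 99° 58.5300′ W

Lat: 5° + 0.450440 × 60 = 5° 27.026400′
Lon: fractional part 0.975500 → 58.530000 minutes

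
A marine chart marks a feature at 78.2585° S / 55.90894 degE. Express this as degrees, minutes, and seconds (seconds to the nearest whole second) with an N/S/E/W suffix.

78°15′31″ S, 55°54′32″ E

φ: 0.258500 × 60 = 15.51000′ → 15′, remainder × 60 = 30.60″
λ: 0.908940° → 54.53640′; 0.53640 × 60 = 32.18″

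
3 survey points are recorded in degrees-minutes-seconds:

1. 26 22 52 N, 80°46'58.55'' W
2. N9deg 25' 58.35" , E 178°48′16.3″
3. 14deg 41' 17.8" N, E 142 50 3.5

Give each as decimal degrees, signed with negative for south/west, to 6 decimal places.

Point 1:
  φ: 26 + 22/60 + 52/3600 = 26.3811111
  N ⇒ keep positive
  λ: 80° + 46/60 + 58.55/3600 = 80 + 0.766667 + 0.016264 = 80.7829306
  W → negative
Point 2:
  Lat: 9° + 25/60 + 58.35/3600 = 9 + 0.416667 + 0.016208 = 9.4328750
  N → positive
  Longitude: 48′ + 16.3″ = 48.27167′; 178 + 48.27167/60 = 178.8045278
  E → positive
Point 3:
  φ: 41′ + 17.8″ = 41.29667′; 14 + 41.29667/60 = 14.6882778
  N → positive
  λ: 142 + 50/60 + 3.5/3600 = 142.8343056
  E → positive

1. 26.381111, -80.782931
2. 9.432875, 178.804528
3. 14.688278, 142.834306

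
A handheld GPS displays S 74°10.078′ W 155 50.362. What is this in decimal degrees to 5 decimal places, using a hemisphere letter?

Latitude: 10.078′ = 0.167967°; total 74.167967
Lon: 155 + 50.362/60 = 155.839367

74.16797° S, 155.83937° W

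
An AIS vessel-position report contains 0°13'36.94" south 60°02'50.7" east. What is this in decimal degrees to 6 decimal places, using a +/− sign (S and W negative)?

-0.226928, 60.047417

Latitude: 0 + 13/60 + 36.94/3600 = 0.2269278
S ⇒ negate
λ: 60° + 2/60 + 50.7/3600 = 60 + 0.033333 + 0.014083 = 60.0474167
E → positive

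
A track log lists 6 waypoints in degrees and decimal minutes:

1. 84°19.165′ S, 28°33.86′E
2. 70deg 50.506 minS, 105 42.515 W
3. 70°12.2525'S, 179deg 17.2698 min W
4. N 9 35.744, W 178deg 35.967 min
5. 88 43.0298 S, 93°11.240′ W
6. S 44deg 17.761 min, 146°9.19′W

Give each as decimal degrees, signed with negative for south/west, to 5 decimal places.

Point 1:
  φ: 84 + 19.165/60 = 84.319417
  hemisphere S, so the sign is −
  λ: 33.86′ = 0.564333°; total 28.564333
  E → positive
Point 2:
  Lat: 70 + 50.506/60 = 70.841767
  S → negative
  Longitude: 105 + 42.515/60 = 105.708583
  W ⇒ negate
Point 3:
  φ: 70 + 12.2525/60 = 70.204208
  S → negative
  Longitude: 17.2698′ = 0.287830°; total 179.287830
  W ⇒ negate
Point 4:
  Latitude: 9 + 35.744/60 = 9.595733
  N → positive
  Longitude: 35.967′ = 0.599450°; total 178.599450
  W → negative
Point 5:
  φ: 43.0298′ = 0.717163°; total 88.717163
  S → negative
  Lon: 11.24′ = 0.187333°; total 93.187333
  W ⇒ negate
Point 6:
  Lat: 17.761′ = 0.296017°; total 44.296017
  S → negative
  Lon: 146 + 9.19/60 = 146.153167
  hemisphere W, so the sign is −

1. -84.31942, 28.56433
2. -70.84177, -105.70858
3. -70.20421, -179.28783
4. 9.59573, -178.59945
5. -88.71716, -93.18733
6. -44.29602, -146.15317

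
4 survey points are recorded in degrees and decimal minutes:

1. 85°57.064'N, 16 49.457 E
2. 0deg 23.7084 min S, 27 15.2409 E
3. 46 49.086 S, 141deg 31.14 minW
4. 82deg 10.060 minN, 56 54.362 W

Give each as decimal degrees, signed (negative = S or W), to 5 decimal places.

Point 1:
  Latitude: 57.064′ = 0.951067°; total 85.951067
  N → positive
  Longitude: 16 + 49.457/60 = 16.824283
  E → positive
Point 2:
  φ: 0 + 23.7084/60 = 0.395140
  S ⇒ negate
  Lon: 15.2409′ = 0.254015°; total 27.254015
  E ⇒ keep positive
Point 3:
  Lat: 49.086′ = 0.818100°; total 46.818100
  hemisphere S, so the sign is −
  Lon: 141 + 31.14/60 = 141.519000
  W → negative
Point 4:
  φ: 82 + 10.06/60 = 82.167667
  N ⇒ keep positive
  λ: 56 + 54.362/60 = 56.906033
  W → negative

1. 85.95107, 16.82428
2. -0.39514, 27.25402
3. -46.81810, -141.51900
4. 82.16767, -56.90603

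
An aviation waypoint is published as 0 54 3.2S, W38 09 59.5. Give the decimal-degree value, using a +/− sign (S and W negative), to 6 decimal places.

Lat: 54′ + 3.2″ = 54.05333′; 0 + 54.05333/60 = 0.9008889
hemisphere S, so the sign is −
Longitude: 38° + 9/60 + 59.5/3600 = 38 + 0.150000 + 0.016528 = 38.1665278
W ⇒ negate

-0.900889, -38.166528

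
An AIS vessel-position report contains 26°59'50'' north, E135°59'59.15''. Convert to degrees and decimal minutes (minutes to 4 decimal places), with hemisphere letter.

26° 59.8333′ N, 135° 59.9858′ E

φ: seconds/60 = 0.83333; minutes = 59 + 0.83333 = 59.833333
Longitude: seconds/60 = 0.98583; minutes = 59 + 0.98583 = 59.985833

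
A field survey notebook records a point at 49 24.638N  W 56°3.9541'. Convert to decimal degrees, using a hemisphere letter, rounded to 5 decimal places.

49.41063° N, 56.06590° W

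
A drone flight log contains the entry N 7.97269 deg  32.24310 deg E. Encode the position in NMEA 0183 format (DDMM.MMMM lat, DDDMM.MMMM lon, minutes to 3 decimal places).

0758.361,N / 03214.586,E

Lat: fractional part 0.972690 → 58.36140 minutes
Lon: fractional part 0.243100 → 14.58600 minutes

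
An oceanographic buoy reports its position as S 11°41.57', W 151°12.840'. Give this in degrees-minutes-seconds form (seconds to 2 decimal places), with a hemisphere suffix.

Lat: fractional minutes 0.57000 × 60 = 34.2000″
Lon: 12.84000′ → 12′ and 0.84000 × 60 = 50.4000″

11°41′34.20″ S, 151°12′50.40″ W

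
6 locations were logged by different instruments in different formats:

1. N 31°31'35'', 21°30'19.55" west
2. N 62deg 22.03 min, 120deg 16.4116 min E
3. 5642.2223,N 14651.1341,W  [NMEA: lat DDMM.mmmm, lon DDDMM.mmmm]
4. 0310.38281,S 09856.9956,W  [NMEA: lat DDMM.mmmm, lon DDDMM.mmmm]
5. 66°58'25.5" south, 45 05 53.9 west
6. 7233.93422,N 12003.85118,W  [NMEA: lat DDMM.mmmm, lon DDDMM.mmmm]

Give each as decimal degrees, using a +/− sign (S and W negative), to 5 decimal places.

Point 1:
  Latitude: 31° + 31/60 + 35/3600 = 31 + 0.516667 + 0.009722 = 31.526389
  N ⇒ keep positive
  Lon: 21° + 30/60 + 19.55/3600 = 21 + 0.500000 + 0.005431 = 21.505431
  W ⇒ negate
Point 2:
  Latitude: 22.03′ = 0.367167°; total 62.367167
  N ⇒ keep positive
  Longitude: 16.4116′ = 0.273527°; total 120.273527
  E ⇒ keep positive
Point 3:
  Latitude: degrees = first 2 digits = 56, minutes = 42.2223; 56 + 42.2223/60 = 56.703705
  N ⇒ keep positive
  λ: split at 3 digits → 146° and 51.1341′; 146 + 51.1341/60 = 146.852235
  hemisphere W, so the sign is −
Point 4:
  φ: split at 2 digits → 03° and 10.38281′; 3 + 10.38281/60 = 3.173047
  S ⇒ negate
  Lon: degrees = first 3 digits = 98, minutes = 56.9956; 98 + 56.9956/60 = 98.949927
  W ⇒ negate
Point 5:
  Latitude: 66° + 58/60 + 25.5/3600 = 66 + 0.966667 + 0.007083 = 66.973750
  S → negative
  λ: 45° + 5/60 + 53.9/3600 = 45 + 0.083333 + 0.014972 = 45.098306
  hemisphere W, so the sign is −
Point 6:
  Lat: split at 2 digits → 72° and 33.93422′; 72 + 33.93422/60 = 72.565570
  N → positive
  Longitude: degrees = first 3 digits = 120, minutes = 3.85118; 120 + 3.85118/60 = 120.064186
  W → negative

1. 31.52639, -21.50543
2. 62.36717, 120.27353
3. 56.70371, -146.85224
4. -3.17305, -98.94993
5. -66.97375, -45.09831
6. 72.56557, -120.06419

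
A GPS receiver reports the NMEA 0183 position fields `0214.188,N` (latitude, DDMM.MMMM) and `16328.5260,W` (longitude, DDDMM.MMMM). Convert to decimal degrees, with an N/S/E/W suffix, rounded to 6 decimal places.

φ: split at 2 digits → 02° and 14.188′; 2 + 14.188/60 = 2.2364667
λ: degrees = first 3 digits = 163, minutes = 28.526; 163 + 28.526/60 = 163.4754333

2.236467° N, 163.475433° W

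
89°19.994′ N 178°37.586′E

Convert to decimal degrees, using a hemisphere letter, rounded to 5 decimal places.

89.33323° N, 178.62643° E

Lat: 89 + 19.994/60 = 89.333233
λ: 37.586′ = 0.626433°; total 178.626433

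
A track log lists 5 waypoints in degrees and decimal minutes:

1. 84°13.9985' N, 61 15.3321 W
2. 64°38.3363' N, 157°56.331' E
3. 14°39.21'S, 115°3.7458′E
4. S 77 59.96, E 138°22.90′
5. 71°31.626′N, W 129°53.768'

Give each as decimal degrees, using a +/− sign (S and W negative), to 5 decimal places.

1. 84.23331, -61.25554
2. 64.63894, 157.93885
3. -14.65350, 115.06243
4. -77.99933, 138.38167
5. 71.52710, -129.89613

Point 1:
  Lat: 13.9985′ = 0.233308°; total 84.233308
  N → positive
  λ: 61 + 15.3321/60 = 61.255535
  hemisphere W, so the sign is −
Point 2:
  Latitude: 38.3363′ = 0.638938°; total 64.638938
  N ⇒ keep positive
  Longitude: 157 + 56.331/60 = 157.938850
  E ⇒ keep positive
Point 3:
  φ: 14 + 39.21/60 = 14.653500
  hemisphere S, so the sign is −
  λ: 115 + 3.7458/60 = 115.062430
  E ⇒ keep positive
Point 4:
  φ: 59.96′ = 0.999333°; total 77.999333
  S → negative
  Longitude: 138 + 22.9/60 = 138.381667
  E ⇒ keep positive
Point 5:
  φ: 31.626′ = 0.527100°; total 71.527100
  N → positive
  Lon: 53.768′ = 0.896133°; total 129.896133
  W ⇒ negate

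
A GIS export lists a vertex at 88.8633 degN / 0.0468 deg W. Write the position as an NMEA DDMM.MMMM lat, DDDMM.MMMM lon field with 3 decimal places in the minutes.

8851.798,N / 00002.808,W

Latitude: fractional part 0.863300 → 51.79800 minutes
λ: fractional part 0.046800 → 2.80800 minutes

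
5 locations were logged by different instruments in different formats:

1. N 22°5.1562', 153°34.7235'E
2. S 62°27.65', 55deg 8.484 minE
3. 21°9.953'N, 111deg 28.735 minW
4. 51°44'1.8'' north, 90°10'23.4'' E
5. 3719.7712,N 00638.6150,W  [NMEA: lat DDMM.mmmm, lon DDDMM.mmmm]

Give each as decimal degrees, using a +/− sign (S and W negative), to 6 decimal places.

1. 22.085937, 153.578725
2. -62.460833, 55.141400
3. 21.165883, -111.478917
4. 51.733833, 90.173167
5. 37.329520, -6.643583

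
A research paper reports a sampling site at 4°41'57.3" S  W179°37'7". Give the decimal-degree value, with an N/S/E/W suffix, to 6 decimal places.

4.699250° S, 179.618611° W

Lat: 4° + 41/60 + 57.3/3600 = 4 + 0.683333 + 0.015917 = 4.6992500
Longitude: 179° + 37/60 + 7/3600 = 179 + 0.616667 + 0.001944 = 179.6186111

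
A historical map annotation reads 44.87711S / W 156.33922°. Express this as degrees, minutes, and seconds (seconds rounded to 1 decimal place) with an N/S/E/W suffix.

44°52′37.6″ S, 156°20′21.2″ W

Lat: whole degrees 44; 52.62660′ → 52′ and 37.596″
Longitude: 0.339220 × 60 = 20.35320′ → 20′, remainder × 60 = 21.192″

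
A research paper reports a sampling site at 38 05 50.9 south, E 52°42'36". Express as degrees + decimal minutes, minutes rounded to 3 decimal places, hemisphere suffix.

Latitude: 5 + 50.9/60 = 5.84833′
Lon: 42 + 36/60 = 42.60000′

38° 5.848′ S, 52° 42.600′ E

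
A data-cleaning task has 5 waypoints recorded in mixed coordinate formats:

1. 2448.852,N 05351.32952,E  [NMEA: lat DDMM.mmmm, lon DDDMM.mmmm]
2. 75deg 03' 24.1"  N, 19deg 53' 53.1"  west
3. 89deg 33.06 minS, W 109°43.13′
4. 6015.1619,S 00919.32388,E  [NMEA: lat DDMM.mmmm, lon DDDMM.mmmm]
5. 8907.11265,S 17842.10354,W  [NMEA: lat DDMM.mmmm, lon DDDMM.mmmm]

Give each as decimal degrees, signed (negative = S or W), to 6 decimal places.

Point 1:
  Lat: degrees = first 2 digits = 24, minutes = 48.852; 24 + 48.852/60 = 24.8142000
  N → positive
  Lon: degrees = first 3 digits = 53, minutes = 51.32952; 53 + 51.32952/60 = 53.8554920
  E ⇒ keep positive
Point 2:
  Lat: 75° + 3/60 + 24.1/3600 = 75 + 0.050000 + 0.006694 = 75.0566944
  N → positive
  Lon: 19 + 53/60 + 53.1/3600 = 19.8980833
  W ⇒ negate
Point 3:
  Lat: 89 + 33.06/60 = 89.5510000
  S → negative
  Lon: 109 + 43.13/60 = 109.7188333
  W ⇒ negate
Point 4:
  Latitude: degrees = first 2 digits = 60, minutes = 15.1619; 60 + 15.1619/60 = 60.2526983
  S → negative
  λ: degrees = first 3 digits = 9, minutes = 19.32388; 9 + 19.32388/60 = 9.3220647
  E ⇒ keep positive
Point 5:
  Lat: split at 2 digits → 89° and 7.11265′; 89 + 7.11265/60 = 89.1185442
  S ⇒ negate
  Longitude: degrees = first 3 digits = 178, minutes = 42.10354; 178 + 42.10354/60 = 178.7017257
  W → negative

1. 24.814200, 53.855492
2. 75.056694, -19.898083
3. -89.551000, -109.718833
4. -60.252698, 9.322065
5. -89.118544, -178.701726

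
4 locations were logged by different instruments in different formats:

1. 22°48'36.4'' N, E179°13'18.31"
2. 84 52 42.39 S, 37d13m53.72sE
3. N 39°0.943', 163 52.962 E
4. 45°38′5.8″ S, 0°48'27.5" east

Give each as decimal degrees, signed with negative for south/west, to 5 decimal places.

Point 1:
  Latitude: 22 + 48/60 + 36.4/3600 = 22.810111
  N → positive
  λ: 179 + 13/60 + 18.31/3600 = 179.221753
  E → positive
Point 2:
  Latitude: 52′ + 42.39″ = 52.70650′; 84 + 52.70650/60 = 84.878442
  hemisphere S, so the sign is −
  λ: 37° + 13/60 + 53.72/3600 = 37 + 0.216667 + 0.014922 = 37.231589
  E → positive
Point 3:
  Latitude: 0.943′ = 0.015717°; total 39.015717
  N ⇒ keep positive
  λ: 163 + 52.962/60 = 163.882700
  E ⇒ keep positive
Point 4:
  Latitude: 38′ + 5.8″ = 38.09667′; 45 + 38.09667/60 = 45.634944
  hemisphere S, so the sign is −
  Lon: 0° + 48/60 + 27.5/3600 = 0 + 0.800000 + 0.007639 = 0.807639
  E → positive

1. 22.81011, 179.22175
2. -84.87844, 37.23159
3. 39.01572, 163.88270
4. -45.63494, 0.80764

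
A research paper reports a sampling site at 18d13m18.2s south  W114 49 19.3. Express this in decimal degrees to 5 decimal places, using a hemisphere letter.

18.22172° S, 114.82203° W

φ: 13′ + 18.2″ = 13.30333′; 18 + 13.30333/60 = 18.221722
Lon: 114 + 49/60 + 19.3/3600 = 114.822028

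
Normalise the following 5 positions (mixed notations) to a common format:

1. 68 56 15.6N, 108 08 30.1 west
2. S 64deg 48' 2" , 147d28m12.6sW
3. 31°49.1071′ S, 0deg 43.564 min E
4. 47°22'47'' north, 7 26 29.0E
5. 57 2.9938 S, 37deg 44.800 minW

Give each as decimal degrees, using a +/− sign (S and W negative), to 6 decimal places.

Point 1:
  φ: 68 + 56/60 + 15.6/3600 = 68.9376667
  N ⇒ keep positive
  λ: 108 + 8/60 + 30.1/3600 = 108.1416944
  W ⇒ negate
Point 2:
  Lat: 64 + 48/60 + 2/3600 = 64.8005556
  S ⇒ negate
  λ: 147° + 28/60 + 12.6/3600 = 147 + 0.466667 + 0.003500 = 147.4701667
  W ⇒ negate
Point 3:
  φ: 31 + 49.1071/60 = 31.8184517
  S ⇒ negate
  Lon: 0 + 43.564/60 = 0.7260667
  E → positive
Point 4:
  φ: 47 + 22/60 + 47/3600 = 47.3797222
  N → positive
  Lon: 26′ + 29″ = 26.48333′; 7 + 26.48333/60 = 7.4413889
  E ⇒ keep positive
Point 5:
  φ: 2.9938′ = 0.049897°; total 57.0498967
  S → negative
  λ: 37 + 44.8/60 = 37.7466667
  hemisphere W, so the sign is −

1. 68.937667, -108.141694
2. -64.800556, -147.470167
3. -31.818452, 0.726067
4. 47.379722, 7.441389
5. -57.049897, -37.746667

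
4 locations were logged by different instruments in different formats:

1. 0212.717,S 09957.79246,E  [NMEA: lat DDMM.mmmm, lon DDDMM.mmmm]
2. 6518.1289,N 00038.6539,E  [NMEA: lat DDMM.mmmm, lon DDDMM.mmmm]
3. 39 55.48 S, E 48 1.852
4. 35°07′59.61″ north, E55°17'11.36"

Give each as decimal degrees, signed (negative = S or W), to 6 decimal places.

Point 1:
  Lat: degrees = first 2 digits = 2, minutes = 12.717; 2 + 12.717/60 = 2.2119500
  hemisphere S, so the sign is −
  λ: degrees = first 3 digits = 99, minutes = 57.79246; 99 + 57.79246/60 = 99.9632077
  E ⇒ keep positive
Point 2:
  Lat: split at 2 digits → 65° and 18.1289′; 65 + 18.1289/60 = 65.3021483
  N ⇒ keep positive
  λ: split at 3 digits → 000° and 38.6539′; 0 + 38.6539/60 = 0.6442317
  E → positive
Point 3:
  Latitude: 39 + 55.48/60 = 39.9246667
  S ⇒ negate
  λ: 48 + 1.852/60 = 48.0308667
  E → positive
Point 4:
  Lat: 35° + 7/60 + 59.61/3600 = 35 + 0.116667 + 0.016558 = 35.1332250
  N ⇒ keep positive
  λ: 55° + 17/60 + 11.36/3600 = 55 + 0.283333 + 0.003156 = 55.2864889
  E ⇒ keep positive

1. -2.211950, 99.963208
2. 65.302148, 0.644232
3. -39.924667, 48.030867
4. 35.133225, 55.286489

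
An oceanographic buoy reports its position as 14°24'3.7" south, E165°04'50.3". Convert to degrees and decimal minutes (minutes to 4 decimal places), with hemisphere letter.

14° 24.0617′ S, 165° 4.8383′ E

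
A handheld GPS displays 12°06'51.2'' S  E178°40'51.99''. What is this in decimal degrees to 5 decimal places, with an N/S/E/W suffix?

12.11422° S, 178.68111° E

φ: 6′ + 51.2″ = 6.85333′; 12 + 6.85333/60 = 12.114222
λ: 40′ + 51.99″ = 40.86650′; 178 + 40.86650/60 = 178.681108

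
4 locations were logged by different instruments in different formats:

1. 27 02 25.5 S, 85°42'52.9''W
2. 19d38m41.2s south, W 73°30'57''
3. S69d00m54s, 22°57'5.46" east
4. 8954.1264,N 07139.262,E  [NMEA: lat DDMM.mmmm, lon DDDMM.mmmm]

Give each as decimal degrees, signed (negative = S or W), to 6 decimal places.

Point 1:
  φ: 2′ + 25.5″ = 2.42500′; 27 + 2.42500/60 = 27.0404167
  S → negative
  Lon: 42′ + 52.9″ = 42.88167′; 85 + 42.88167/60 = 85.7146944
  hemisphere W, so the sign is −
Point 2:
  Latitude: 19 + 38/60 + 41.2/3600 = 19.6447778
  hemisphere S, so the sign is −
  Lon: 73° + 30/60 + 57/3600 = 73 + 0.500000 + 0.015833 = 73.5158333
  hemisphere W, so the sign is −
Point 3:
  Lat: 69 + 0/60 + 54/3600 = 69.0150000
  hemisphere S, so the sign is −
  λ: 22 + 57/60 + 5.46/3600 = 22.9515167
  E → positive
Point 4:
  φ: degrees = first 2 digits = 89, minutes = 54.1264; 89 + 54.1264/60 = 89.9021067
  N ⇒ keep positive
  Lon: split at 3 digits → 071° and 39.262′; 71 + 39.262/60 = 71.6543667
  E → positive

1. -27.040417, -85.714694
2. -19.644778, -73.515833
3. -69.015000, 22.951517
4. 89.902107, 71.654367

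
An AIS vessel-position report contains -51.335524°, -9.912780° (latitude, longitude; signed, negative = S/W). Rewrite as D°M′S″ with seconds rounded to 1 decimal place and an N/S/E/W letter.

Latitude is negative → S; |value| = 51.335524
φ: whole degrees 51; 20.13144′ → 20′ and 7.886″
Longitude is negative → W; |value| = 9.912780
Lon: whole degrees 9; 54.76680′ → 54′ and 46.008″

51°20′7.9″ S, 9°54′46.0″ W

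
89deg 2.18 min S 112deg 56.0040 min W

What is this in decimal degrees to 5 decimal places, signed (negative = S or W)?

-89.03633, -112.93340

φ: 89 + 2.18/60 = 89.036333
S → negative
λ: 112 + 56.004/60 = 112.933400
W → negative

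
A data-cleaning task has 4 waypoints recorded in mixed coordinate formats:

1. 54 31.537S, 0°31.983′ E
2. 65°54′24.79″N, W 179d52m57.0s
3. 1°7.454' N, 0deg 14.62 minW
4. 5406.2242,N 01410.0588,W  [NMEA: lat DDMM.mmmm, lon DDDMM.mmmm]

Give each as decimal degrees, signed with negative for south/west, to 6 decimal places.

1. -54.525617, 0.533050
2. 65.906886, -179.882500
3. 1.124233, -0.243667
4. 54.103737, -14.167647

Point 1:
  Latitude: 31.537′ = 0.525617°; total 54.5256167
  hemisphere S, so the sign is −
  Lon: 31.983′ = 0.533050°; total 0.5330500
  E ⇒ keep positive
Point 2:
  Lat: 65° + 54/60 + 24.79/3600 = 65 + 0.900000 + 0.006886 = 65.9068861
  N ⇒ keep positive
  Lon: 52′ + 57″ = 52.95000′; 179 + 52.95000/60 = 179.8825000
  hemisphere W, so the sign is −
Point 3:
  Lat: 1 + 7.454/60 = 1.1242333
  N → positive
  Longitude: 14.62′ = 0.243667°; total 0.2436667
  hemisphere W, so the sign is −
Point 4:
  Lat: split at 2 digits → 54° and 6.2242′; 54 + 6.2242/60 = 54.1037367
  N ⇒ keep positive
  Lon: degrees = first 3 digits = 14, minutes = 10.0588; 14 + 10.0588/60 = 14.1676467
  W → negative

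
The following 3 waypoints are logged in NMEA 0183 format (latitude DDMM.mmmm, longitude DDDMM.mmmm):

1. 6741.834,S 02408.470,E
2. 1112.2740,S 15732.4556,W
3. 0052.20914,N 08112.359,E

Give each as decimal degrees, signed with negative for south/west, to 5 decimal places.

1. -67.69723, 24.14117
2. -11.20457, -157.54093
3. 0.87015, 81.20598

Point 1:
  Latitude: degrees = first 2 digits = 67, minutes = 41.834; 67 + 41.834/60 = 67.697233
  S ⇒ negate
  λ: split at 3 digits → 024° and 8.47′; 24 + 8.47/60 = 24.141167
  E ⇒ keep positive
Point 2:
  Lat: split at 2 digits → 11° and 12.274′; 11 + 12.274/60 = 11.204567
  S ⇒ negate
  Lon: split at 3 digits → 157° and 32.4556′; 157 + 32.4556/60 = 157.540927
  hemisphere W, so the sign is −
Point 3:
  Latitude: split at 2 digits → 00° and 52.20914′; 0 + 52.20914/60 = 0.870152
  N → positive
  Longitude: degrees = first 3 digits = 81, minutes = 12.359; 81 + 12.359/60 = 81.205983
  E → positive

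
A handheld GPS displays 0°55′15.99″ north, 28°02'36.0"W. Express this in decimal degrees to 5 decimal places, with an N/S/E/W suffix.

φ: 0 + 55/60 + 15.99/3600 = 0.921108
Longitude: 2′ + 36″ = 2.60000′; 28 + 2.60000/60 = 28.043333

0.92111° N, 28.04333° W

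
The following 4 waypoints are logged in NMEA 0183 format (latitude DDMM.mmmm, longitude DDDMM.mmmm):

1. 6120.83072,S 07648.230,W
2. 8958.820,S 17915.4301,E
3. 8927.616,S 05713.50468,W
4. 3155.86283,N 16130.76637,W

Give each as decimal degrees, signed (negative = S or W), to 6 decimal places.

1. -61.347179, -76.803833
2. -89.980333, 179.257168
3. -89.460267, -57.225078
4. 31.931047, -161.512773

Point 1:
  Lat: split at 2 digits → 61° and 20.83072′; 61 + 20.83072/60 = 61.3471787
  hemisphere S, so the sign is −
  λ: split at 3 digits → 076° and 48.23′; 76 + 48.23/60 = 76.8038333
  W ⇒ negate
Point 2:
  φ: degrees = first 2 digits = 89, minutes = 58.82; 89 + 58.82/60 = 89.9803333
  hemisphere S, so the sign is −
  λ: degrees = first 3 digits = 179, minutes = 15.4301; 179 + 15.4301/60 = 179.2571683
  E ⇒ keep positive
Point 3:
  Latitude: split at 2 digits → 89° and 27.616′; 89 + 27.616/60 = 89.4602667
  S → negative
  Lon: degrees = first 3 digits = 57, minutes = 13.50468; 57 + 13.50468/60 = 57.2250780
  hemisphere W, so the sign is −
Point 4:
  Latitude: split at 2 digits → 31° and 55.86283′; 31 + 55.86283/60 = 31.9310472
  N → positive
  Longitude: degrees = first 3 digits = 161, minutes = 30.76637; 161 + 30.76637/60 = 161.5127728
  W ⇒ negate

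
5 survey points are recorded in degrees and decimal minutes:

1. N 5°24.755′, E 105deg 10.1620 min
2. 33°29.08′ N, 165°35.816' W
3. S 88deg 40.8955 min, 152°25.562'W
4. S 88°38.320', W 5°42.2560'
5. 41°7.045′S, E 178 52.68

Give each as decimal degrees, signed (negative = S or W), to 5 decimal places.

1. 5.41258, 105.16937
2. 33.48467, -165.59693
3. -88.68159, -152.42603
4. -88.63867, -5.70427
5. -41.11742, 178.87800

Point 1:
  Lat: 24.755′ = 0.412583°; total 5.412583
  N ⇒ keep positive
  λ: 105 + 10.162/60 = 105.169367
  E → positive
Point 2:
  Latitude: 29.08′ = 0.484667°; total 33.484667
  N ⇒ keep positive
  Lon: 165 + 35.816/60 = 165.596933
  W → negative
Point 3:
  Latitude: 88 + 40.8955/60 = 88.681592
  hemisphere S, so the sign is −
  λ: 152 + 25.562/60 = 152.426033
  W ⇒ negate
Point 4:
  Lat: 88 + 38.32/60 = 88.638667
  hemisphere S, so the sign is −
  Longitude: 5 + 42.256/60 = 5.704267
  W ⇒ negate
Point 5:
  Lat: 7.045′ = 0.117417°; total 41.117417
  hemisphere S, so the sign is −
  λ: 52.68′ = 0.878000°; total 178.878000
  E ⇒ keep positive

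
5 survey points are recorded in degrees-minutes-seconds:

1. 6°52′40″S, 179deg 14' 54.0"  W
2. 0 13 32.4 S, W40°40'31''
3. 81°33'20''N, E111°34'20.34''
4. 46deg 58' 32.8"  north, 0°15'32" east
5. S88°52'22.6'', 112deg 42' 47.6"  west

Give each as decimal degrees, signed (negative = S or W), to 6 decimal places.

Point 1:
  φ: 6° + 52/60 + 40/3600 = 6 + 0.866667 + 0.011111 = 6.8777778
  S → negative
  Lon: 179° + 14/60 + 54/3600 = 179 + 0.233333 + 0.015000 = 179.2483333
  hemisphere W, so the sign is −
Point 2:
  φ: 13′ + 32.4″ = 13.54000′; 0 + 13.54000/60 = 0.2256667
  S ⇒ negate
  Lon: 40 + 40/60 + 31/3600 = 40.6752778
  W ⇒ negate
Point 3:
  φ: 81 + 33/60 + 20/3600 = 81.5555556
  N ⇒ keep positive
  λ: 34′ + 20.34″ = 34.33900′; 111 + 34.33900/60 = 111.5723167
  E ⇒ keep positive
Point 4:
  φ: 46° + 58/60 + 32.8/3600 = 46 + 0.966667 + 0.009111 = 46.9757778
  N → positive
  Longitude: 0 + 15/60 + 32/3600 = 0.2588889
  E ⇒ keep positive
Point 5:
  Lat: 52′ + 22.6″ = 52.37667′; 88 + 52.37667/60 = 88.8729444
  S ⇒ negate
  λ: 42′ + 47.6″ = 42.79333′; 112 + 42.79333/60 = 112.7132222
  hemisphere W, so the sign is −

1. -6.877778, -179.248333
2. -0.225667, -40.675278
3. 81.555556, 111.572317
4. 46.975778, 0.258889
5. -88.872944, -112.713222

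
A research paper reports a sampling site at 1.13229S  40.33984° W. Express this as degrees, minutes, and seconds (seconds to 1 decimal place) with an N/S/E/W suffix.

Lat: 0.132290 × 60 = 7.93740′ → 7′, remainder × 60 = 56.244″
Lon: 0.339840° → 20.39040′; 0.39040 × 60 = 23.424″

1°07′56.2″ S, 40°20′23.4″ W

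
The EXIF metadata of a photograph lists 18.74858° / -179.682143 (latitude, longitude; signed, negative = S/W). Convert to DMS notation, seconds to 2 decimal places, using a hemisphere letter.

18°44′54.89″ N, 179°40′55.71″ W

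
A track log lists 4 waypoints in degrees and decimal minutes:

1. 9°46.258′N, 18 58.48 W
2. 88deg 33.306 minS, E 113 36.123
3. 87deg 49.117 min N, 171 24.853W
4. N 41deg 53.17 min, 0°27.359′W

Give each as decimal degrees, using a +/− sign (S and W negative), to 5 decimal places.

Point 1:
  Lat: 46.258′ = 0.770967°; total 9.770967
  N ⇒ keep positive
  Longitude: 58.48′ = 0.974667°; total 18.974667
  hemisphere W, so the sign is −
Point 2:
  φ: 33.306′ = 0.555100°; total 88.555100
  hemisphere S, so the sign is −
  λ: 36.123′ = 0.602050°; total 113.602050
  E → positive
Point 3:
  Latitude: 49.117′ = 0.818617°; total 87.818617
  N → positive
  Lon: 171 + 24.853/60 = 171.414217
  W → negative
Point 4:
  Latitude: 41 + 53.17/60 = 41.886167
  N → positive
  Longitude: 27.359′ = 0.455983°; total 0.455983
  hemisphere W, so the sign is −

1. 9.77097, -18.97467
2. -88.55510, 113.60205
3. 87.81862, -171.41422
4. 41.88617, -0.45598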